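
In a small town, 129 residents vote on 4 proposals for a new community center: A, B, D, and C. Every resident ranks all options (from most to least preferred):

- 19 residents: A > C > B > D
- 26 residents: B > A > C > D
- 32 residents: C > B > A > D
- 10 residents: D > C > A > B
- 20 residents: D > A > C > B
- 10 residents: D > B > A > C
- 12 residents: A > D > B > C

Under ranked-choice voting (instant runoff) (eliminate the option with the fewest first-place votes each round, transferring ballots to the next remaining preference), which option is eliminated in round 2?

C

Round 1: A 31, B 26, D 40, C 32. Eliminate B.
Round 2: A 57, D 40, C 32. Eliminate C.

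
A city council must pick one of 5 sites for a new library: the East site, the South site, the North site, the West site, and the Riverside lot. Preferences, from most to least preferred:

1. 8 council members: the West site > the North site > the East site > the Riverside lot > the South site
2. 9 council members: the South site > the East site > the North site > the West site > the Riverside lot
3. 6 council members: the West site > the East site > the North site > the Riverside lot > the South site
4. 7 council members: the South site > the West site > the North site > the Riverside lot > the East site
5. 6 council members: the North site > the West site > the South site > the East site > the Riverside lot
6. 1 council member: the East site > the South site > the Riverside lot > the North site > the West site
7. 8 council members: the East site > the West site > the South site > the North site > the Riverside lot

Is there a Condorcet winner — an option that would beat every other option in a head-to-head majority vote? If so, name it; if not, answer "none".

the West site

the West site vs the East site: 27–18 for the West site.
the West site vs the South site: 28–17 for the West site.
the West site vs the North site: 29–16 for the West site.
the West site vs the Riverside lot: 44–1 for the West site.
the West site beats every other option head-to-head.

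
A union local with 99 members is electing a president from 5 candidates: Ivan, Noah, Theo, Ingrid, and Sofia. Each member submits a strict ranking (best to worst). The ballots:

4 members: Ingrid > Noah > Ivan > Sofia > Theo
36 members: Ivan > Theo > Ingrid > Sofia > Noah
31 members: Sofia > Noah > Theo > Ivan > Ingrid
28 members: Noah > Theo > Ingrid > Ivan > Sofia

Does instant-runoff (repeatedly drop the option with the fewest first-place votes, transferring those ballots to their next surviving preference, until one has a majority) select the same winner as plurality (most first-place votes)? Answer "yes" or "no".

Instant-runoff — R1 Ivan 36, Noah 28, Theo 0, Ingrid 4, Sofia 31 (Theo out); R2 Ivan 36, Noah 28, Ingrid 4, Sofia 31 (Ingrid out); R3 Ivan 36, Noah 32, Sofia 31 (Sofia out); R4 Ivan 36, Noah 63 (Noah winner). Winner: Noah.
Plurality — first-place votes: Ivan 36, Noah 28, Theo 0, Ingrid 4, Sofia 31. Winner: Ivan.
The two methods disagree.

no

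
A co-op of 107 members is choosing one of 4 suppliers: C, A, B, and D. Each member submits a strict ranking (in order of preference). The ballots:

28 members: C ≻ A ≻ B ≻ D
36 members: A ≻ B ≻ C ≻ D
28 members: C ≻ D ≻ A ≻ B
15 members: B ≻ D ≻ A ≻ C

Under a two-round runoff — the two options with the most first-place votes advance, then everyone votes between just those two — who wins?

C

Round 1 first-place votes: C 56, A 36, B 15, D 0.
C and A advance.
Runoff: C is preferred to A by 56 voters; A by 51.
C wins the runoff.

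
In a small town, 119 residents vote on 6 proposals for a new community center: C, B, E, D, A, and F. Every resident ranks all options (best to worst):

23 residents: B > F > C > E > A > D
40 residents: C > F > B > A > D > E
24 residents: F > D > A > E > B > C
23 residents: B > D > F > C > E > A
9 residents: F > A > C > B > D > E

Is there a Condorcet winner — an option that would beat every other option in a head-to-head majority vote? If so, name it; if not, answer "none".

F vs C: 79–40 for F.
F vs B: 73–46 for F.
F vs E: 119–0 for F.
F vs D: 96–23 for F.
F vs A: 119–0 for F.
F beats every other option head-to-head.

F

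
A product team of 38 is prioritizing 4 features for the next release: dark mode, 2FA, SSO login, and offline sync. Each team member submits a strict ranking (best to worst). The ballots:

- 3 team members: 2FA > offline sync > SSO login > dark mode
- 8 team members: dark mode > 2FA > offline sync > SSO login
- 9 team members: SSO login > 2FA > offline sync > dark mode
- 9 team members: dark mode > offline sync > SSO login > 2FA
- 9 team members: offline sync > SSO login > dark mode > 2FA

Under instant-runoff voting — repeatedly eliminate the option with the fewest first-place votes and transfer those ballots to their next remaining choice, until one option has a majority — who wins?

Round 1: dark mode 17, 2FA 3, SSO login 9, offline sync 9. Eliminate 2FA.
Round 2: dark mode 17, SSO login 9, offline sync 12. Eliminate SSO login.
Round 3: dark mode 17, offline sync 21. Offline sync has a majority.

offline sync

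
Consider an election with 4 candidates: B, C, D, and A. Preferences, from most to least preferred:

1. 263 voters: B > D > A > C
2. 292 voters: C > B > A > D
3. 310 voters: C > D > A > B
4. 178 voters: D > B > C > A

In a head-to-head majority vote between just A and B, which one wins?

Voters preferring A to B: 310; preferring B to A: 733.
B wins the head-to-head.

B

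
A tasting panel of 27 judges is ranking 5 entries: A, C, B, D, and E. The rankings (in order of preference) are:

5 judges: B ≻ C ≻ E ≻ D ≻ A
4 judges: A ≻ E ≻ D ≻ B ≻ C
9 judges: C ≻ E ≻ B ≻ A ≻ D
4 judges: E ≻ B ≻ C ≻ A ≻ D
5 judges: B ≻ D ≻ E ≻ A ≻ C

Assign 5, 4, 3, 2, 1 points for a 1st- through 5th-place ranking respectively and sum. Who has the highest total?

E

A: 5·1 + 4·5 + 9·2 + 4·2 + 5·2 = 61
C: 5·4 + 4·1 + 9·5 + 4·3 + 5·1 = 86
B: 5·5 + 4·2 + 9·3 + 4·4 + 5·5 = 101
D: 5·2 + 4·3 + 9·1 + 4·1 + 5·4 = 55
E: 5·3 + 4·4 + 9·4 + 4·5 + 5·3 = 102
E has the highest Borda score (102).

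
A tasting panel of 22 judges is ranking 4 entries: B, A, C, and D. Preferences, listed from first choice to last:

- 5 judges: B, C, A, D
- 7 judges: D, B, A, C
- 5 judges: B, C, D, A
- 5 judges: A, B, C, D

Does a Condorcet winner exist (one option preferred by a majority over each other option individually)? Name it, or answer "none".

B

B vs A: 17–5 for B.
B vs C: 22–0 for B.
B vs D: 15–7 for B.
B beats every other option head-to-head.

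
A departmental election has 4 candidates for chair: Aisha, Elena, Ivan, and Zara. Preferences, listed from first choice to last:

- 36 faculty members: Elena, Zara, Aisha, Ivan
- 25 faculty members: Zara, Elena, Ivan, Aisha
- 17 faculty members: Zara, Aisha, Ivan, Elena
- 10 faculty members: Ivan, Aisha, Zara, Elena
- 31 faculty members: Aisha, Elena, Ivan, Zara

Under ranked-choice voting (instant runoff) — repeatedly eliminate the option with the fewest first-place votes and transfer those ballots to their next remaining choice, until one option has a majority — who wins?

Round 1: Aisha 31, Elena 36, Ivan 10, Zara 42. Eliminate Ivan.
Round 2: Aisha 41, Elena 36, Zara 42. Eliminate Elena.
Round 3: Aisha 41, Zara 78. Zara has a majority.

Zara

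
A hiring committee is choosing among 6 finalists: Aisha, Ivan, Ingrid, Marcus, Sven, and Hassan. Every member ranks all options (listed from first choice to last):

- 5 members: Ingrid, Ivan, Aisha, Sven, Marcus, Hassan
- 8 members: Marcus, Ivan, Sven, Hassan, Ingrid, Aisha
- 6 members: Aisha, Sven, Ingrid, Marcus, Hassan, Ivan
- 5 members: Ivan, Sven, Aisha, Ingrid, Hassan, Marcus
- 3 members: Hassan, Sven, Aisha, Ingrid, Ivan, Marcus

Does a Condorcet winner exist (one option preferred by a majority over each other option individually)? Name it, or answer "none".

Checking pairwise contests:
Ivan beats Aisha 18–9.
Ingrid beats Ivan 14–13.
Aisha beats Ingrid 14–13.
Aisha beats Marcus 19–8.
Ivan beats Sven 18–9.
Aisha beats Hassan 16–11.
Every option loses at least one head-to-head, so there is no Condorcet winner.

none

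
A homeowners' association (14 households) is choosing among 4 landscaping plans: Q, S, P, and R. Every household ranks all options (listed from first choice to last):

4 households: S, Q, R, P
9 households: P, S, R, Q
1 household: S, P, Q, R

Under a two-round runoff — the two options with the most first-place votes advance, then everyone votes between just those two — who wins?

Round 1 first-place votes: Q 0, S 5, P 9, R 0.
P and S advance.
Runoff: P is preferred to S by 9 voters; S by 5.
P wins the runoff.

P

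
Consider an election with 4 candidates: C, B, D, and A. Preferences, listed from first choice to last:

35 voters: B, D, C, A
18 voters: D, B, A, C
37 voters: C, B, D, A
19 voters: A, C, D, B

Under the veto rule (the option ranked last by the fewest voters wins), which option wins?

D

Last-place votes: C 18, B 19, D 0, A 72.
D is ranked last by the fewest voters, so D wins.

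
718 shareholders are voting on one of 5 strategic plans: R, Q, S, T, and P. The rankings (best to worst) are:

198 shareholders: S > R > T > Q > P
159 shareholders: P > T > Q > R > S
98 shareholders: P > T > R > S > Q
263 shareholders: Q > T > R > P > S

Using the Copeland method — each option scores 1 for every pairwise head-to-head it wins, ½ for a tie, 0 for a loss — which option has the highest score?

T

R: beats S and P; loses to Q and T → score 2.
Q: beats R, S, and P; loses to T → score 3.
S: loses to R, Q, T, and P → score 0.
T: beats R, Q, S, and P → score 4.
P: beats S; loses to R, Q, and T → score 1.
T has the best pairwise record.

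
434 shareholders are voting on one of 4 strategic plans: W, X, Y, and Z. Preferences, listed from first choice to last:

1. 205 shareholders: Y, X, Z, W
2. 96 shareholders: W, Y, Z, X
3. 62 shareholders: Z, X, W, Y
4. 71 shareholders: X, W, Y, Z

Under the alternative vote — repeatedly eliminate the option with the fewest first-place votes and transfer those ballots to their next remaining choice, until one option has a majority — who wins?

Y

Round 1: W 96, X 71, Y 205, Z 62. Eliminate Z.
Round 2: W 96, X 133, Y 205. Eliminate W.
Round 3: X 133, Y 301. Y has a majority.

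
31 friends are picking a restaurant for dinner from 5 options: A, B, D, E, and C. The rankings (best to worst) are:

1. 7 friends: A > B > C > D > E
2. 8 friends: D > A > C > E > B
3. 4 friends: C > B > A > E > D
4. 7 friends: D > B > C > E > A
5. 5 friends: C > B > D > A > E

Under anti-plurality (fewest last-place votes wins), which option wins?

C

Last-place votes: A 7, B 8, D 4, E 12, C 0.
C is ranked last by the fewest voters, so C wins.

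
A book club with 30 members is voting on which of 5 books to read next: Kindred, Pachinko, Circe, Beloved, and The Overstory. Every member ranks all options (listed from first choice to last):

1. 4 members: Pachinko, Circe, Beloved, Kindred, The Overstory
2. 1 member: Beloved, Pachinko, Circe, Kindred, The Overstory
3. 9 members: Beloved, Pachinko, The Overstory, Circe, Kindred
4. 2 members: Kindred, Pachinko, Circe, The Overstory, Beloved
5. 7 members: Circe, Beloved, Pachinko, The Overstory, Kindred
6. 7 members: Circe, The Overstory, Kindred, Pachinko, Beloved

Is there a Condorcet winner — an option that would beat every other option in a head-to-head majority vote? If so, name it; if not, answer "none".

Checking pairwise contests:
Pachinko beats Kindred 21–9.
Beloved beats Pachinko 17–13.
Pachinko beats Circe 16–14.
Circe beats Beloved 20–10.
Pachinko beats The Overstory 23–7.
Every option loses at least one head-to-head, so there is no Condorcet winner.

none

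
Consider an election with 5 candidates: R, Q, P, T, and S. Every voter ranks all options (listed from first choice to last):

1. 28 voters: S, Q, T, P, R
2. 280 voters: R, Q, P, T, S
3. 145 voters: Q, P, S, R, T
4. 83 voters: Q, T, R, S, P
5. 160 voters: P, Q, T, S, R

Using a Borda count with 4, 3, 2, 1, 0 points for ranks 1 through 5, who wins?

Q

R: 28·0 + 280·4 + 145·1 + 83·2 + 160·0 = 1431
Q: 28·3 + 280·3 + 145·4 + 83·4 + 160·3 = 2316
P: 28·1 + 280·2 + 145·3 + 83·0 + 160·4 = 1663
T: 28·2 + 280·1 + 145·0 + 83·3 + 160·2 = 905
S: 28·4 + 280·0 + 145·2 + 83·1 + 160·1 = 645
Q has the highest Borda score (2316).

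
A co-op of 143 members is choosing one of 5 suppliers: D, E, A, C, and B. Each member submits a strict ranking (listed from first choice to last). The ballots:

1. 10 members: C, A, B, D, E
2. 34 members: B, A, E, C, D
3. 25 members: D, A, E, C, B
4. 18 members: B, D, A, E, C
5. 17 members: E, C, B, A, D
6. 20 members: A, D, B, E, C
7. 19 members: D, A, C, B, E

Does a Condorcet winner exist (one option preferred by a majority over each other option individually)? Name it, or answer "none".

A

A vs D: 81–62 for A.
A vs E: 126–17 for A.
A vs C: 116–27 for A.
A vs B: 74–69 for A.
A beats every other option head-to-head.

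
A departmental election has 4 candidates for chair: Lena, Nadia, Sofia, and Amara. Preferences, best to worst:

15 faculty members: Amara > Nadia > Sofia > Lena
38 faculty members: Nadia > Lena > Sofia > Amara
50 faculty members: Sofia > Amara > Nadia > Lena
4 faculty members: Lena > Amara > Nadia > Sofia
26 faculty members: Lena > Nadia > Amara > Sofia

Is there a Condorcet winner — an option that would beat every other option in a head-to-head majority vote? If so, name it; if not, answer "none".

Checking pairwise contests:
Nadia beats Lena 103–30.
Amara beats Nadia 69–64.
Lena beats Sofia 68–65.
Lena beats Amara 68–65.
Every option loses at least one head-to-head, so there is no Condorcet winner.

none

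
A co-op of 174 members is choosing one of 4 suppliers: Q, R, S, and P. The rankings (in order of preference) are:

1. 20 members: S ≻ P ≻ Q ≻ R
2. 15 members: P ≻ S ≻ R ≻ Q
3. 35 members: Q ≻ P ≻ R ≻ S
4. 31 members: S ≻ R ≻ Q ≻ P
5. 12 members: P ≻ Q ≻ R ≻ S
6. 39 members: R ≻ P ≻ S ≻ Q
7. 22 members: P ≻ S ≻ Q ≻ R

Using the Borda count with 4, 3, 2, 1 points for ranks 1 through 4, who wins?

P

Q: 20·2 + 15·1 + 35·4 + 31·2 + 12·3 + 39·1 + 22·2 = 376
R: 20·1 + 15·2 + 35·2 + 31·3 + 12·2 + 39·4 + 22·1 = 415
S: 20·4 + 15·3 + 35·1 + 31·4 + 12·1 + 39·2 + 22·3 = 440
P: 20·3 + 15·4 + 35·3 + 31·1 + 12·4 + 39·3 + 22·4 = 509
P has the highest Borda score (509).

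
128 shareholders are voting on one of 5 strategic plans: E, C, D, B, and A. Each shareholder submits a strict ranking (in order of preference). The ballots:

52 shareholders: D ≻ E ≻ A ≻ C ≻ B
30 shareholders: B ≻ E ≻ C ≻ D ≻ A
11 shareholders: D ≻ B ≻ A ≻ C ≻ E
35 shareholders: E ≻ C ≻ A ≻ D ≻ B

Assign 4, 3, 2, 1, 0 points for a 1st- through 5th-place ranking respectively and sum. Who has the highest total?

E

E: 52·3 + 30·3 + 11·0 + 35·4 = 386
C: 52·1 + 30·2 + 11·1 + 35·3 = 228
D: 52·4 + 30·1 + 11·4 + 35·1 = 317
B: 52·0 + 30·4 + 11·3 + 35·0 = 153
A: 52·2 + 30·0 + 11·2 + 35·2 = 196
E has the highest Borda score (386).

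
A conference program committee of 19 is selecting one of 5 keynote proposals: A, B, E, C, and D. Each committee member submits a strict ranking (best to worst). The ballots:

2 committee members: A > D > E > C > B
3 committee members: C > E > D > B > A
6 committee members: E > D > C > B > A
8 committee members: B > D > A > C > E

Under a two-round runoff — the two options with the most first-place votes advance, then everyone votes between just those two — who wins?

E

Round 1 first-place votes: A 2, B 8, E 6, C 3, D 0.
B and E advance.
Runoff: B is preferred to E by 8 voters; E by 11.
E wins the runoff.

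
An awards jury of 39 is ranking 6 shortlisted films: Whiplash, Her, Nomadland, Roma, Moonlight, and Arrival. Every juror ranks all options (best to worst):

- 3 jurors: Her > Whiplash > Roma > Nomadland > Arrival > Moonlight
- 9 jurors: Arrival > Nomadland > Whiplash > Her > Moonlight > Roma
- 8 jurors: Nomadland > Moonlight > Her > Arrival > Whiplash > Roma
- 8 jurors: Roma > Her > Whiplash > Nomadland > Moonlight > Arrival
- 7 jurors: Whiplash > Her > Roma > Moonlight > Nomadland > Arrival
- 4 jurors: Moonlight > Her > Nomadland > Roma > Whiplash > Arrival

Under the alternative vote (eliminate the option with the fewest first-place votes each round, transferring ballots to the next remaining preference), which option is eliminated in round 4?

Arrival

Round 1: Whiplash 7, Her 3, Nomadland 8, Roma 8, Moonlight 4, Arrival 9. Eliminate Her.
Round 2: Whiplash 10, Nomadland 8, Roma 8, Moonlight 4, Arrival 9. Eliminate Moonlight.
Round 3: Whiplash 10, Nomadland 12, Roma 8, Arrival 9. Eliminate Roma.
Round 4: Whiplash 18, Nomadland 12, Arrival 9. Eliminate Arrival.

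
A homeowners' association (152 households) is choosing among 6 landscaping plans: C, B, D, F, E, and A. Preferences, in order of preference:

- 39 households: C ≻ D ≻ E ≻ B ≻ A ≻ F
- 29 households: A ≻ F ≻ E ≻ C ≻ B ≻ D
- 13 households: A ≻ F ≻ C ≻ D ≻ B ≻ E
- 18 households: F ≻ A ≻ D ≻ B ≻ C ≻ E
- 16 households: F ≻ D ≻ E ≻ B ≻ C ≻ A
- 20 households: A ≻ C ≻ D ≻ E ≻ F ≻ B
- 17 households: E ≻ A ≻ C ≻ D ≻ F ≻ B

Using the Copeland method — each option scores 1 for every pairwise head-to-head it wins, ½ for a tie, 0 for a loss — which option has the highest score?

C: beats B, D, and E; ties F; loses to A → score 3.5.
B: loses to C, D, F, E, and A → score 0.
D: beats B and E; ties F; loses to C and A → score 2.5.
F: beats B; ties C, D, and E; loses to A → score 2.5.
E: beats B; ties F; loses to C, D, and A → score 1.5.
A: beats C, B, D, F, and E → score 5.
A has the best pairwise record.

A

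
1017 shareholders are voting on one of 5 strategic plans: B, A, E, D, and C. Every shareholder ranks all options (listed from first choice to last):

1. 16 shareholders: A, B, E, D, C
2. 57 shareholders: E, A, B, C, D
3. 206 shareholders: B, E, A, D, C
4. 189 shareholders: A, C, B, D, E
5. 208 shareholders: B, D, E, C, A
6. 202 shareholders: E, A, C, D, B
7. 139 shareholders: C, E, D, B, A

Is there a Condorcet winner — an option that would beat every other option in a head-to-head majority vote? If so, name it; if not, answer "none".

Checking pairwise contests:
C beats B 530–487.
B beats A 553–464.
B beats E 619–398.
B beats D 676–341.
A beats C 670–347.
Every option loses at least one head-to-head, so there is no Condorcet winner.

none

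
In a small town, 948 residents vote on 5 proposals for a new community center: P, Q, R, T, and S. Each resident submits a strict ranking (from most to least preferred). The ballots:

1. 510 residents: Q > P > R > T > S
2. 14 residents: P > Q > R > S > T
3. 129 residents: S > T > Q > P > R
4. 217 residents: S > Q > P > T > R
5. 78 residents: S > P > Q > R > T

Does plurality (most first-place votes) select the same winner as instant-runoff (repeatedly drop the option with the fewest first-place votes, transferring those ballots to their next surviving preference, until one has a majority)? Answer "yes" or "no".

Plurality — first-place votes: P 14, Q 510, R 0, T 0, S 424. Winner: Q.
Instant-runoff — R1 P 14, Q 510, R 0, T 0, S 424 (Q winner). Winner: Q.
The two methods agree.

yes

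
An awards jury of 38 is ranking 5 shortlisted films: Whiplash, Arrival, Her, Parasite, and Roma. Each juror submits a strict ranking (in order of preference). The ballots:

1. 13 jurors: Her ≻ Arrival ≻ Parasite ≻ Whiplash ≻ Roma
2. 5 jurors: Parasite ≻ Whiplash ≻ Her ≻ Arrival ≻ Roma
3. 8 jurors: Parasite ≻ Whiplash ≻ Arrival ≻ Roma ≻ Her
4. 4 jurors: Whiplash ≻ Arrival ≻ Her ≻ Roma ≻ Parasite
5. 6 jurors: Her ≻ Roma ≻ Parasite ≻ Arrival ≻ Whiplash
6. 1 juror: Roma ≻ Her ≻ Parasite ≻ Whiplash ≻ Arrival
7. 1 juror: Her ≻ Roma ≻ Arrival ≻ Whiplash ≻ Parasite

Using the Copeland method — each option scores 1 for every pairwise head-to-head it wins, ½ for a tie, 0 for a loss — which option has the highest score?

Her

Whiplash: beats Roma; loses to Arrival, Her, and Parasite → score 1.
Arrival: beats Whiplash and Roma; loses to Her and Parasite → score 2.
Her: beats Whiplash, Arrival, Parasite, and Roma → score 4.
Parasite: beats Whiplash, Arrival, and Roma; loses to Her → score 3.
Roma: loses to Whiplash, Arrival, Her, and Parasite → score 0.
Her has the best pairwise record.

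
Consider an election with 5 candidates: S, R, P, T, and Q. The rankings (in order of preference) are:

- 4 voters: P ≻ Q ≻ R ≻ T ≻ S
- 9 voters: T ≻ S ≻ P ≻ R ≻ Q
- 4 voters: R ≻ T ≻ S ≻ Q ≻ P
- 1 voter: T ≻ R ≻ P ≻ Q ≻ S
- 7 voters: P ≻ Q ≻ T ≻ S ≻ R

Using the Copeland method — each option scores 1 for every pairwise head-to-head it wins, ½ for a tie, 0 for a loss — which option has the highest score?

S: beats R, P, and Q; loses to T → score 3.
R: beats Q; loses to S, P, and T → score 1.
P: beats R and Q; loses to S and T → score 2.
T: beats S, R, P, and Q → score 4.
Q: loses to S, R, P, and T → score 0.
T has the best pairwise record.

T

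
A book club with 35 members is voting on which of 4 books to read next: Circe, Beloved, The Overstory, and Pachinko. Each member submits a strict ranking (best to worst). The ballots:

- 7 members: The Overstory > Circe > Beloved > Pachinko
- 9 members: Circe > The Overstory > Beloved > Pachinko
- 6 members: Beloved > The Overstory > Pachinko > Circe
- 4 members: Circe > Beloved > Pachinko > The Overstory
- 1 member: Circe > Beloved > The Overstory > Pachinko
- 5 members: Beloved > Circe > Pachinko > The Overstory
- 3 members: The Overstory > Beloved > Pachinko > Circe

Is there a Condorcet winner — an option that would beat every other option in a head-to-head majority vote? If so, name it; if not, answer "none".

Circe vs Beloved: 21–14 for Circe.
Circe vs The Overstory: 19–16 for Circe.
Circe vs Pachinko: 26–9 for Circe.
Circe beats every other option head-to-head.

Circe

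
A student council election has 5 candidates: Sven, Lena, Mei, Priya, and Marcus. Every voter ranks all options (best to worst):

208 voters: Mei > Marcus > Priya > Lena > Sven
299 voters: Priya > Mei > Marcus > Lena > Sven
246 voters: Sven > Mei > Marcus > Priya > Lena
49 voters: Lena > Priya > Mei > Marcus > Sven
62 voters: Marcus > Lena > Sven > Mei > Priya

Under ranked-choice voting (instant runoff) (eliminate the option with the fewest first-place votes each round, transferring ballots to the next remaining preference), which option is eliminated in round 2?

Round 1: Sven 246, Lena 49, Mei 208, Priya 299, Marcus 62. Eliminate Lena.
Round 2: Sven 246, Mei 208, Priya 348, Marcus 62. Eliminate Marcus.

Marcus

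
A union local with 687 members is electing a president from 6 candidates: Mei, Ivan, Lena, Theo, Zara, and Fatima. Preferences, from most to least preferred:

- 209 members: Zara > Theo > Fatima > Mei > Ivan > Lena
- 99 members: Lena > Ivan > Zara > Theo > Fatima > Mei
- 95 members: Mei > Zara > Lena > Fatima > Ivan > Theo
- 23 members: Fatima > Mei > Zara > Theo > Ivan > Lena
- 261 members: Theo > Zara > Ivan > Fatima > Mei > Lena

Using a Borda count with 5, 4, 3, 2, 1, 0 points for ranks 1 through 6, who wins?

Mei: 209·2 + 99·0 + 95·5 + 23·4 + 261·1 = 1246
Ivan: 209·1 + 99·4 + 95·1 + 23·1 + 261·3 = 1506
Lena: 209·0 + 99·5 + 95·3 + 23·0 + 261·0 = 780
Theo: 209·4 + 99·2 + 95·0 + 23·2 + 261·5 = 2385
Zara: 209·5 + 99·3 + 95·4 + 23·3 + 261·4 = 2835
Fatima: 209·3 + 99·1 + 95·2 + 23·5 + 261·2 = 1553
Zara has the highest Borda score (2835).

Zara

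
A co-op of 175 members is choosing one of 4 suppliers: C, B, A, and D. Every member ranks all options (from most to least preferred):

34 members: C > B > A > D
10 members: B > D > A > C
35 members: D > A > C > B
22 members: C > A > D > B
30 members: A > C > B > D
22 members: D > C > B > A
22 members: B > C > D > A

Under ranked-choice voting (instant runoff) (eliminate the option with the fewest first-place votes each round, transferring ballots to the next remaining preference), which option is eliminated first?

A

Round 1: C 56, B 32, A 30, D 57. Eliminate A.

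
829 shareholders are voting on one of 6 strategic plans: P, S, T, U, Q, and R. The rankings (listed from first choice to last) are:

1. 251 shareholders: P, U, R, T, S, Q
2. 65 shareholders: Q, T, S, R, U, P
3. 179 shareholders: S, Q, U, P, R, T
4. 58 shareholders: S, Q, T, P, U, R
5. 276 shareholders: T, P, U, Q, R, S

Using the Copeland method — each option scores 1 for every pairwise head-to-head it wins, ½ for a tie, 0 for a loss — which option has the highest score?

P

P: beats S, T, U, Q, and R → score 5.
S: beats Q; loses to P, T, U, and R → score 1.
T: beats S and Q; loses to P, U, and R → score 2.
U: beats S, T, Q, and R; loses to P → score 4.
Q: beats R; loses to P, S, T, and U → score 1.
R: beats S and T; loses to P, U, and Q → score 2.
P has the best pairwise record.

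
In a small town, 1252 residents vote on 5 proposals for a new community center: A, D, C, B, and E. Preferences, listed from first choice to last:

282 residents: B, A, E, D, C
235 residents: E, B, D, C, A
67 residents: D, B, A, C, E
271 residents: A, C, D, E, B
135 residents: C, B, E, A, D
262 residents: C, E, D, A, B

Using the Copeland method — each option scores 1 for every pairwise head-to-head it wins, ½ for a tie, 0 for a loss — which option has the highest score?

C

A: beats D; loses to C, B, and E → score 1.
D: loses to A, C, B, and E → score 0.
C: beats A, D, B, and E → score 4.
B: beats A and D; loses to C and E → score 2.
E: beats A, D, and B; loses to C → score 3.
C has the best pairwise record.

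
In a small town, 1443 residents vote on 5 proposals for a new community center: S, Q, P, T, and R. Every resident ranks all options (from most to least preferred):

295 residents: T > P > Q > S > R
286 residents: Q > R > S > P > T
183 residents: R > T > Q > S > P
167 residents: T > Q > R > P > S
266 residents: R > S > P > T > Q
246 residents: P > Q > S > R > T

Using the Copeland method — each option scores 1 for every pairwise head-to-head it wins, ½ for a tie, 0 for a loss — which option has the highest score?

S: beats P and T; loses to Q and R → score 2.
Q: beats S and R; loses to P and T → score 2.
P: beats Q and T; loses to S and R → score 2.
T: beats Q; loses to S, P, and R → score 1.
R: beats S, P, and T; loses to Q → score 3.
R has the best pairwise record.

R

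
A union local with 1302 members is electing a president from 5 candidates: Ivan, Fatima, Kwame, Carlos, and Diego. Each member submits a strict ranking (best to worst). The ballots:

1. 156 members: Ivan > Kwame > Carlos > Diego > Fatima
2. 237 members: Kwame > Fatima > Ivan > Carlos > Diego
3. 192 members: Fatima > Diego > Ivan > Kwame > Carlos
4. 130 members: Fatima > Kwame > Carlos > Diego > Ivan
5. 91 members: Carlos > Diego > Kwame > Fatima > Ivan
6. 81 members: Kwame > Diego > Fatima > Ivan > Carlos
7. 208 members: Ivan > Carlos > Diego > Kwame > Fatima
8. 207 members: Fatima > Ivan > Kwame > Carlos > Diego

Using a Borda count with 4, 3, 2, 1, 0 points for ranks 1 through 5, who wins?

Kwame

Ivan: 156·4 + 237·2 + 192·2 + 130·0 + 91·0 + 81·1 + 208·4 + 207·3 = 3016
Fatima: 156·0 + 237·3 + 192·4 + 130·4 + 91·1 + 81·2 + 208·0 + 207·4 = 3080
Kwame: 156·3 + 237·4 + 192·1 + 130·3 + 91·2 + 81·4 + 208·1 + 207·2 = 3126
Carlos: 156·2 + 237·1 + 192·0 + 130·2 + 91·4 + 81·0 + 208·3 + 207·1 = 2004
Diego: 156·1 + 237·0 + 192·3 + 130·1 + 91·3 + 81·3 + 208·2 + 207·0 = 1794
Kwame has the highest Borda score (3126).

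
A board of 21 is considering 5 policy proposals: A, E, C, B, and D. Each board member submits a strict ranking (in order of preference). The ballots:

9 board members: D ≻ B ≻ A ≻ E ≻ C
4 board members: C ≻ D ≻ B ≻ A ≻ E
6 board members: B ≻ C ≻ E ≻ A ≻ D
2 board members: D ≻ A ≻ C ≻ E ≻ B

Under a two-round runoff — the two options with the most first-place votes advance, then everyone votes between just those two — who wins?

Round 1 first-place votes: A 0, E 0, C 4, B 6, D 11.
D and B advance.
Runoff: D is preferred to B by 15 voters; B by 6.
D wins the runoff.

D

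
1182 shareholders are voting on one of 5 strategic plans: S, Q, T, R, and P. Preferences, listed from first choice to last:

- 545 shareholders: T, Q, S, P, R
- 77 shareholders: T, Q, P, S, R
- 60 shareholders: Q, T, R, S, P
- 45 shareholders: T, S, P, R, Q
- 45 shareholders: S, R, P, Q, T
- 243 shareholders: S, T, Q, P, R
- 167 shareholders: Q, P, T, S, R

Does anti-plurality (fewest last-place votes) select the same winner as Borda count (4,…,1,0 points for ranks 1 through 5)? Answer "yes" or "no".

Anti-plurality — last-place votes: S 0, Q 45, T 45, R 1032, P 60. Winner: S.
Borda — scores: S 2681, Q 3305, T 3911, R 300, P 1623. Winner: T.
The two methods disagree.

no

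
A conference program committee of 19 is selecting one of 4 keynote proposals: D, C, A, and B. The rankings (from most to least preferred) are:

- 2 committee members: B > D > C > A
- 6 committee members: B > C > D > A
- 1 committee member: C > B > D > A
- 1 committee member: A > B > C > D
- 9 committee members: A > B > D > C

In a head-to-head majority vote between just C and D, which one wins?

Voters preferring C to D: 8; preferring D to C: 11.
D wins the head-to-head.

D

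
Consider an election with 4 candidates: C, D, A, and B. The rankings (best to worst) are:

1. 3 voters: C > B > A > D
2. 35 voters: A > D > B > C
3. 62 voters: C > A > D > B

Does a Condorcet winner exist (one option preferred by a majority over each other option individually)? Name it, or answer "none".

C

C vs D: 65–35 for C.
C vs A: 65–35 for C.
C vs B: 65–35 for C.
C beats every other option head-to-head.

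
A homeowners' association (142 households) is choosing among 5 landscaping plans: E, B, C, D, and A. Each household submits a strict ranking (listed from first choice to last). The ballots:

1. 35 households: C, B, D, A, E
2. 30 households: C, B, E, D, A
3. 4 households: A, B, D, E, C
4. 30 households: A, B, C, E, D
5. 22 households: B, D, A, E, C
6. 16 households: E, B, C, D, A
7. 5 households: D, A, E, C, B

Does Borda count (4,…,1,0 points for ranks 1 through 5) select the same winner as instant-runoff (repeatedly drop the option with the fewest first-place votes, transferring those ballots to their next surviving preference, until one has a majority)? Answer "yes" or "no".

no

Borda — scores: E 190, B 433, C 357, D 210, A 230. Winner: B.
Instant-runoff — R1 E 16, B 22, C 65, D 5, A 34 (D out); R2 E 16, B 22, C 65, A 39 (E out); R3 B 38, C 65, A 39 (B out); R4 C 81, A 61 (C winner). Winner: C.
The two methods disagree.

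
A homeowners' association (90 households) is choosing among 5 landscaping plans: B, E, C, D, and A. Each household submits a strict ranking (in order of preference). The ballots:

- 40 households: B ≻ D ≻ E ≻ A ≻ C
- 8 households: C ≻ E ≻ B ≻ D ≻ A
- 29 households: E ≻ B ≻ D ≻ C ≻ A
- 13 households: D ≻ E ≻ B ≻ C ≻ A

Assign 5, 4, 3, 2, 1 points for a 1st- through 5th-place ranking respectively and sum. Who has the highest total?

B: 40·5 + 8·3 + 29·4 + 13·3 = 379
E: 40·3 + 8·4 + 29·5 + 13·4 = 349
C: 40·1 + 8·5 + 29·2 + 13·2 = 164
D: 40·4 + 8·2 + 29·3 + 13·5 = 328
A: 40·2 + 8·1 + 29·1 + 13·1 = 130
B has the highest Borda score (379).

B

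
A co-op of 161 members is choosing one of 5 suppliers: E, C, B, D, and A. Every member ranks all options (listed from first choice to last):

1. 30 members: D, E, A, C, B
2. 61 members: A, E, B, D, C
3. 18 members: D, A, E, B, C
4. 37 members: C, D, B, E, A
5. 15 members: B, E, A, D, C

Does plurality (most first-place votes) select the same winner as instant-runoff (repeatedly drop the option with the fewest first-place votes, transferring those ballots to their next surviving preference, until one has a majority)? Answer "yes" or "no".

Plurality — first-place votes: E 0, C 37, B 15, D 48, A 61. Winner: A.
Instant-runoff — R1 E 0, C 37, B 15, D 48, A 61 (E out); R2 C 37, B 15, D 48, A 61 (B out); R3 C 37, D 48, A 76 (C out); R4 D 85, A 76 (D winner). Winner: D.
The two methods disagree.

no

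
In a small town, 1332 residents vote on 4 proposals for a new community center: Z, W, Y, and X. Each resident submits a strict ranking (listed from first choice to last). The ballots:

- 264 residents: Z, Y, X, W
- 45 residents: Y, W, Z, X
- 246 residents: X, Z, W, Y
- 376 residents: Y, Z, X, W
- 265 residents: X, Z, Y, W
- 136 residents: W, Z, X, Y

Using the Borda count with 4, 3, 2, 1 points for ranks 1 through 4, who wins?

Z

Z: 264·4 + 45·2 + 246·3 + 376·3 + 265·3 + 136·3 = 4215
W: 264·1 + 45·3 + 246·2 + 376·1 + 265·1 + 136·4 = 2076
Y: 264·3 + 45·4 + 246·1 + 376·4 + 265·2 + 136·1 = 3388
X: 264·2 + 45·1 + 246·4 + 376·2 + 265·4 + 136·2 = 3641
Z has the highest Borda score (4215).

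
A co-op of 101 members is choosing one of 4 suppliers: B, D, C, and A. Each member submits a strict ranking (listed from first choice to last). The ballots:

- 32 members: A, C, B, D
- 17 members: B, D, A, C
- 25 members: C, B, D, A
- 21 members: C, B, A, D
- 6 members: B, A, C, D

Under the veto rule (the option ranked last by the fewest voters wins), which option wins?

Last-place votes: B 0, D 59, C 17, A 25.
B is ranked last by the fewest voters, so B wins.

B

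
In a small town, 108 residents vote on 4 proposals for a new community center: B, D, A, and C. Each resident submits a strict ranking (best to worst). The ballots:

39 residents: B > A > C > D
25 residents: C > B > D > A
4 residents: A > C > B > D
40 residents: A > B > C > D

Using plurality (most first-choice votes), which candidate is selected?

First-place votes: B 39, D 0, A 44, C 25.
A has the most first-place votes.

A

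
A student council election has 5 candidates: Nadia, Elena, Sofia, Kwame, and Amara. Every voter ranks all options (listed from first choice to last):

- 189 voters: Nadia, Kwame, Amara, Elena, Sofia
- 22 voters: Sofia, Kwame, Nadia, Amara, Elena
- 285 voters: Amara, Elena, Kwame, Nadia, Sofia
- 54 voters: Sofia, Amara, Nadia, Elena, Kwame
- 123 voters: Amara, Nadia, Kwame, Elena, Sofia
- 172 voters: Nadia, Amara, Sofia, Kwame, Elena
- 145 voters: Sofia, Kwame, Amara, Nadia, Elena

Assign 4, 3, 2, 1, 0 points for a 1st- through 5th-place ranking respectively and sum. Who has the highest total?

Nadia: 189·4 + 22·2 + 285·1 + 54·2 + 123·3 + 172·4 + 145·1 = 2395
Elena: 189·1 + 22·0 + 285·3 + 54·1 + 123·1 + 172·0 + 145·0 = 1221
Sofia: 189·0 + 22·4 + 285·0 + 54·4 + 123·0 + 172·2 + 145·4 = 1228
Kwame: 189·3 + 22·3 + 285·2 + 54·0 + 123·2 + 172·1 + 145·3 = 2056
Amara: 189·2 + 22·1 + 285·4 + 54·3 + 123·4 + 172·3 + 145·2 = 3000
Amara has the highest Borda score (3000).

Amara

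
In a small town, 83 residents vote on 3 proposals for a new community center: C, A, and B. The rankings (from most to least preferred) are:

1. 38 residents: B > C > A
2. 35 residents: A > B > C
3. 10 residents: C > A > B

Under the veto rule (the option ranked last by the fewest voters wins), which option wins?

B

Last-place votes: C 35, A 38, B 10.
B is ranked last by the fewest voters, so B wins.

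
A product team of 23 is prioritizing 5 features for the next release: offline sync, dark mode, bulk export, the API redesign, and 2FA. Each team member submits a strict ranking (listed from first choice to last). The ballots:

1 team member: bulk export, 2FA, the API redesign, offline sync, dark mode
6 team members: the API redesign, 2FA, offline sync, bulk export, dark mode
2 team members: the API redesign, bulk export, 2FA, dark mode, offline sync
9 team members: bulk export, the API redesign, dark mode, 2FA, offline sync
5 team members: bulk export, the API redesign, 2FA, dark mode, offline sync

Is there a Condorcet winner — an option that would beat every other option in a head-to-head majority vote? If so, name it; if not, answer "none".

bulk export

bulk export vs offline sync: 17–6 for bulk export.
bulk export vs dark mode: 23–0 for bulk export.
bulk export vs the API redesign: 15–8 for bulk export.
bulk export vs 2FA: 17–6 for bulk export.
bulk export beats every other option head-to-head.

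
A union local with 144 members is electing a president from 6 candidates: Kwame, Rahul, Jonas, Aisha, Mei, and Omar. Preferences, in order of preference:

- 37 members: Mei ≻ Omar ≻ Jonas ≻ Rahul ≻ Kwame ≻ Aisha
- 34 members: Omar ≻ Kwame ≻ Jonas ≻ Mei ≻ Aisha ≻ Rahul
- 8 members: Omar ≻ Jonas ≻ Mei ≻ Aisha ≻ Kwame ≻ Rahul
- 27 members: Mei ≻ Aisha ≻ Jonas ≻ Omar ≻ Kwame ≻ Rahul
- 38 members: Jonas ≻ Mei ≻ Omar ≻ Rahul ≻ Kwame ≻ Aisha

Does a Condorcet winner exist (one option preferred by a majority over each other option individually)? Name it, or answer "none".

none

Checking pairwise contests:
Rahul beats Kwame 75–69.
Jonas beats Rahul 144–0.
Omar beats Jonas 79–65.
Kwame beats Aisha 109–35.
Jonas beats Mei 80–64.
Mei beats Omar 102–42.
Every option loses at least one head-to-head, so there is no Condorcet winner.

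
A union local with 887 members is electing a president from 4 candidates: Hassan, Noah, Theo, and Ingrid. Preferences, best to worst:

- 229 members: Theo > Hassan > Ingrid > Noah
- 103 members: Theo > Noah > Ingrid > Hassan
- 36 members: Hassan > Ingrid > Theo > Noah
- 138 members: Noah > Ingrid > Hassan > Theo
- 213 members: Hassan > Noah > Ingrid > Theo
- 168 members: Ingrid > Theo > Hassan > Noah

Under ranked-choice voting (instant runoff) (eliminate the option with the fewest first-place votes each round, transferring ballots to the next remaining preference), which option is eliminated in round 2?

Hassan

Round 1: Hassan 249, Noah 138, Theo 332, Ingrid 168. Eliminate Noah.
Round 2: Hassan 249, Theo 332, Ingrid 306. Eliminate Hassan.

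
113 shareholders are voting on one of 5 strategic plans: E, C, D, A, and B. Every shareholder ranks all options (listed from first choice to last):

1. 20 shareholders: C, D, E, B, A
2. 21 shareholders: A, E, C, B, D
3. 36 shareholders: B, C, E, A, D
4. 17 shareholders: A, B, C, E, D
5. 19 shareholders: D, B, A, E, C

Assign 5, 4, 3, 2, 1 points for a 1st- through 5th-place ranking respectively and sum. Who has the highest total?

B

E: 20·3 + 21·4 + 36·3 + 17·2 + 19·2 = 324
C: 20·5 + 21·3 + 36·4 + 17·3 + 19·1 = 377
D: 20·4 + 21·1 + 36·1 + 17·1 + 19·5 = 249
A: 20·1 + 21·5 + 36·2 + 17·5 + 19·3 = 339
B: 20·2 + 21·2 + 36·5 + 17·4 + 19·4 = 406
B has the highest Borda score (406).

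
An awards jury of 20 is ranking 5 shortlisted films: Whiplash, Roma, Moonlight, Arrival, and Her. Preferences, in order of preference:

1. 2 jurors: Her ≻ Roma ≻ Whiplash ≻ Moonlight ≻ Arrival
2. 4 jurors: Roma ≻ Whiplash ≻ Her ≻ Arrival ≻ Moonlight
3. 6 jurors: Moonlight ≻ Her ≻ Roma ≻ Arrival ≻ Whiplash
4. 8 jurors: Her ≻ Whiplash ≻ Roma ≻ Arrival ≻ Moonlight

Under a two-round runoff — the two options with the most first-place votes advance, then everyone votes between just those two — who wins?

Her

Round 1 first-place votes: Whiplash 0, Roma 4, Moonlight 6, Arrival 0, Her 10.
Her and Moonlight advance.
Runoff: Her is preferred to Moonlight by 14 voters; Moonlight by 6.
Her wins the runoff.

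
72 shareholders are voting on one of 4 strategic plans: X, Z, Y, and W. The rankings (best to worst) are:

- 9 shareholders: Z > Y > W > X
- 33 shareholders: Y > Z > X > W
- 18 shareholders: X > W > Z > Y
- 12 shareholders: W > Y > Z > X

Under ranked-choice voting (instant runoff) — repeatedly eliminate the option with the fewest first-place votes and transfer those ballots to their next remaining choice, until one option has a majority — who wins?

Round 1: X 18, Z 9, Y 33, W 12. Eliminate Z.
Round 2: X 18, Y 42, W 12. Y has a majority.

Y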